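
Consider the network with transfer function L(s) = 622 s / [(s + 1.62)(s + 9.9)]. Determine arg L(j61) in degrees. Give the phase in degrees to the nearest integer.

∠(j61) = 90.00°
∠(j61 + 1.62) = arctan(61/1.62) = 88.48°
∠(j61 + 9.9) = arctan(61/9.9) = 80.78°
∠L(j61) = 90.00° − (88.48° + 80.78°) = -79.26°

-79°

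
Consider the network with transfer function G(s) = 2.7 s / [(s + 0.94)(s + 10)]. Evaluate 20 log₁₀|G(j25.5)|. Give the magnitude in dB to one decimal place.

-20.1 dB

|j25.5| = 25.5
|j25.5 + 0.94| = √(25.5² + 0.94²) = 25.52
|j25.5 + 10| = √(25.5² + 10²) = 27.39
|G(j25.5)| = 2.7 × 25.5 / (25.52 × 27.39) = 0.098507
20 log₁₀(0.098507) = -20.13 dB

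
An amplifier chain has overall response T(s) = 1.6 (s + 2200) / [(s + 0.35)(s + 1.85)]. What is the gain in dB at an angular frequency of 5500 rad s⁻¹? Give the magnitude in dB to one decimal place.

|j5500 + 2200| = √(5500² + 2200²) = 5924
|j5500 + 0.35| = √(5500² + 0.35²) = 5500
|j5500 + 1.85| = √(5500² + 1.85²) = 5500
|T(j5500)| = 1.6 × 5924 / (5500 × 5500) = 0.00031332
20 log₁₀(0.00031332) = -70.08 dB

-70.1 dB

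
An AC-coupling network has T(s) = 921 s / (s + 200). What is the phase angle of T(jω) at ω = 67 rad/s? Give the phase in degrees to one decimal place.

∠(j67) = 90.00°
∠(j67 + 200) = arctan(67/200) = 18.52°
∠T(j67) = 90.00° − 18.52° = 71.48°

71.5°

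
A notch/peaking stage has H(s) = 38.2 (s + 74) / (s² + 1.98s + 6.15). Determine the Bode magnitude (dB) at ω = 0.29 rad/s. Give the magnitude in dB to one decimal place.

|j0.29 + 74| = √(0.29² + 74²) = 74
|(j0.29)² + 1.98(j0.29) + 6.15| = |6.0659 + j0.5742| = 6.093
|H(j0.29)| = 38.2 × 74 / 6.093 = 463.94
20 log₁₀(463.94) = 53.33 dB

53.3 dB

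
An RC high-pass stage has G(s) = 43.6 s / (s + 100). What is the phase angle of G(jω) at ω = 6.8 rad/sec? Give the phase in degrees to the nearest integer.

86°

∠(j6.8) = 90.00°
∠(j6.8 + 100) = arctan(6.8/100) = 3.89°
∠G(j6.8) = 90.00° − 3.89° = 86.11°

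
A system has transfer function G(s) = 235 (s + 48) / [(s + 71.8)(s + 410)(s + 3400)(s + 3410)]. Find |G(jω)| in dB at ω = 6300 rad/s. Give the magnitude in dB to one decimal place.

|j6300 + 48| = √(6300² + 48²) = 6300
|j6300 + 71.8| = √(6300² + 71.8²) = 6300
|j6300 + 410| = √(6300² + 410²) = 6313
|j6300 + 3400| = √(6300² + 3400²) = 7159
|j6300 + 3410| = √(6300² + 3410²) = 7164
|G(j6300)| = 235 × 6300 / (6300 × 6313 × 7159 × 7164) = 7.2579e-10
20 log₁₀(7.2579e-10) = -182.78 dB

-182.8 dB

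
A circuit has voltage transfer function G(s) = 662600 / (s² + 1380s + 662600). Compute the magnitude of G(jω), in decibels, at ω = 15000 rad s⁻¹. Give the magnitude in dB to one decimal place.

-50.6 dB

|(j15000)² + 1380(j15000) + 662600| = |-2.2434e+08 + j2.07e+07| = 2.253e+08
|G(j15000)| = 662600 / 2.253e+08 = 0.0029411
20 log₁₀(0.0029411) = -50.63 dB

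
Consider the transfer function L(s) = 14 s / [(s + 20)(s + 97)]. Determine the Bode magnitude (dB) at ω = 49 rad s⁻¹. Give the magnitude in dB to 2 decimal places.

-18.47 dB

|j49| = 49
|j49 + 20| = √(49² + 20²) = 52.92
|j49 + 97| = √(49² + 97²) = 108.7
|L(j49)| = 14 × 49 / (52.92 × 108.7) = 0.11927
20 log₁₀(0.11927) = -18.469 dB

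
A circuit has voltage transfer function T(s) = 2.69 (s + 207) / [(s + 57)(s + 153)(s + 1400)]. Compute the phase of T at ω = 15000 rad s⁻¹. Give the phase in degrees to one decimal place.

∠(j15000 + 207) = arctan(15000/207) = 89.21°
∠(j15000 + 57) = arctan(15000/57) = 89.78°
∠(j15000 + 153) = arctan(15000/153) = 89.42°
∠(j15000 + 1400) = arctan(15000/1400) = 84.67°
∠T(j15000) = 89.21° − (89.78° + 89.42° + 84.67°) = -174.66°

-174.7°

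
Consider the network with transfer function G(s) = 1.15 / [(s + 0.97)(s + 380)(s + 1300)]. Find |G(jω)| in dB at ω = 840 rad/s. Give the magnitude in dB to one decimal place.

|j840 + 0.97| = √(840² + 0.97²) = 840
|j840 + 380| = √(840² + 380²) = 922
|j840 + 1300| = √(840² + 1300²) = 1548
|G(j840)| = 1.15 / (840 × 922 × 1548) = 9.594e-10
20 log₁₀(9.594e-10) = -180.36 dB

-180.4 dB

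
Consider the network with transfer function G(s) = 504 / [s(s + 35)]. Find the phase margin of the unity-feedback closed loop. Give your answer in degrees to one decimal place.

Gain crossover: |G(jω)| = 1 at ω ≈ 13.4 rad/s.
∠G(j13.4) = −90° − arctan(13.4/35) ≈ -111.01°
PM = 180° + (-111.01°) = 68.99°

69.0°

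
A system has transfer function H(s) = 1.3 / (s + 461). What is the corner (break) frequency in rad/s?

The single real pole at s = −461 gives a corner at ω = 461 rad/s.

461 rad/s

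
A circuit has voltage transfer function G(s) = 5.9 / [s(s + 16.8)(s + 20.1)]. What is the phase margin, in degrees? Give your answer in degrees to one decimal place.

Gain crossover: |G(jω)| = 1 at ω ≈ 0.0175 rad/s.
∠G(j0.0175) = −90° − arctan(0.0175/16.8) − arctan(0.0175/20.1) ≈ -90.11°
PM = 180° + (-90.11°) = 89.89°

89.9°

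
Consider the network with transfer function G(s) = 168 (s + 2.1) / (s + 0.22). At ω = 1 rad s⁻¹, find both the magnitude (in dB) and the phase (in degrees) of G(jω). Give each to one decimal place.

|j1 + 2.1| = √(1² + 2.1²) = 2.326
|j1 + 0.22| = √(1² + 0.22²) = 1.024
|G(j1)| = 168 × 2.326 / 1.024 = 381.63
20 log₁₀(381.63) = 51.63 dB
∠(j1 + 2.1) = arctan(1/2.1) = 25.46°
∠(j1 + 0.22) = arctan(1/0.22) = 77.59°
∠G(j1) = 25.46° − 77.59° = -52.13°

|G| = 51.6 dB, ∠G = -52.1°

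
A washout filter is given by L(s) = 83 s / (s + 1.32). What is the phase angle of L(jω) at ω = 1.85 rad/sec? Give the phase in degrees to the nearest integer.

∠(j1.85) = 90.00°
∠(j1.85 + 1.32) = arctan(1.85/1.32) = 54.49°
∠L(j1.85) = 90.00° − 54.49° = 35.51°

36°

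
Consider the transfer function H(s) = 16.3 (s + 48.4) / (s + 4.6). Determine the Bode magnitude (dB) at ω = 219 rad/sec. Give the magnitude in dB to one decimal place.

|j219 + 48.4| = √(219² + 48.4²) = 224.3
|j219 + 4.6| = √(219² + 4.6²) = 219
|H(j219)| = 16.3 × 224.3 / 219 = 16.69
20 log₁₀(16.69) = 24.45 dB

24.4 dB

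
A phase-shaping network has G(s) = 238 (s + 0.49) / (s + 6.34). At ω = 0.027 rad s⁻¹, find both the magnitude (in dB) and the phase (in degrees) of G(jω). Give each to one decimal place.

|G| = 25.3 dB, ∠G = 2.9 deg

|j0.027 + 0.49| = √(0.027² + 0.49²) = 0.4907
|j0.027 + 6.34| = √(0.027² + 6.34²) = 6.34
|G(j0.027)| = 238 × 0.4907 / 6.34 = 18.422
20 log₁₀(18.422) = 25.31 dB
∠(j0.027 + 0.49) = arctan(0.027/0.49) = 3.15°
∠(j0.027 + 6.34) = arctan(0.027/6.34) = 0.24°
∠G(j0.027) = 3.15° − 0.24° = 2.91°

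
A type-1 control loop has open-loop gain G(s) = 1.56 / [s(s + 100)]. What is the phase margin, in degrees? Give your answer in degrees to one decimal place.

90.0°

Gain crossover: |G(jω)| = 1 at ω ≈ 0.0156 rad/sec.
∠G(j0.0156) = −90° − arctan(0.0156/100) ≈ -90.01°
PM = 180° + (-90.01°) = 89.99°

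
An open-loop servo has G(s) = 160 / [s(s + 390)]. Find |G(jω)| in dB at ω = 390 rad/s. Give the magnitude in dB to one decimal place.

-62.6 dB

|j390 + 390| = √(390² + 390²) = 551.5
|j390| = 390
|G(j390)| = 160 / (551.5 × 390) = 0.00074383
20 log₁₀(0.00074383) = -62.57 dB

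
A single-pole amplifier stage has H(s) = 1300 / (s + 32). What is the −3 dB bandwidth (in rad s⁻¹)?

32 rad s⁻¹

For a single-pole low-pass, the −3 dB point is at the pole: ω = 32 rad s⁻¹.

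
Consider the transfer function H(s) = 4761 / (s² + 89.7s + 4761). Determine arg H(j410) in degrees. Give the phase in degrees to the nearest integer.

-167°

∠[(j410)² + 89.7(j410) + 4761] = ∠[-1.6334e+05 + j36777] = 167.31°
∠H(j410) = −167.31° = -167.31°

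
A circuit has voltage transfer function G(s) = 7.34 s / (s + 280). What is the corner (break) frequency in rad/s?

The single real pole at s = −280 gives a corner at ω = 280 rad/s.

280 rad/s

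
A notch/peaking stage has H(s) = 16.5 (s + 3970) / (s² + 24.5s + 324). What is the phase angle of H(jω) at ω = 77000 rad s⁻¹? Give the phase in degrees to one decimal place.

∠(j77000 + 3970) = arctan(77000/3970) = 87.05°
∠[(j77000)² + 24.5(j77000) + 324] = ∠[-5.929e+09 + j1.8865e+06] = 179.98°
∠H(j77000) = 87.05° − 179.98° = -92.93°

-92.9°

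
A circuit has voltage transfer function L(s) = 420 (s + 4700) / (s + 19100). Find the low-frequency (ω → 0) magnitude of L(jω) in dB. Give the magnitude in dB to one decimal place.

40.3 dB

L(0) = 420 × 4700 / 19100 = 103.35
20 log₁₀(103.35) = 40.29 dB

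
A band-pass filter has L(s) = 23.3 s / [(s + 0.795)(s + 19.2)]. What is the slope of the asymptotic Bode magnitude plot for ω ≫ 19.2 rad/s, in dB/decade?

-20 dB/decade

With 1 zero and 2 poles, the high-frequency asymptotic slope is 20 × (1 − 2) = -20 dB/decade.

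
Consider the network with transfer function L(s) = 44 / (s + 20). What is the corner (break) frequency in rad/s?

The single real pole at s = −20 gives a corner at ω = 20 rad/s.

20 rad/s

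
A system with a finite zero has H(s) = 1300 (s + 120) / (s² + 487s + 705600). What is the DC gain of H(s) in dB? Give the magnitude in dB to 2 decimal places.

-13.11 dB

H(0) = 1300 × 120 / 705600 = 0.22109
20 log₁₀(0.22109) = -13.109 dB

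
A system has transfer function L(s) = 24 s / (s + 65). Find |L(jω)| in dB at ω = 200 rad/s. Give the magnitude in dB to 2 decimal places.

|j200| = 200
|j200 + 65| = √(200² + 65²) = 210.3
|L(j200)| = 24 × 200 / 210.3 = 22.825
20 log₁₀(22.825) = 27.168 dB

27.17 dB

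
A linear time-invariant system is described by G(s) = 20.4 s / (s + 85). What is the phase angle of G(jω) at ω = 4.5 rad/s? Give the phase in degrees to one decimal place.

∠(j4.5) = 90.00°
∠(j4.5 + 85) = arctan(4.5/85) = 3.03°
∠G(j4.5) = 90.00° − 3.03° = 86.97°

87.0°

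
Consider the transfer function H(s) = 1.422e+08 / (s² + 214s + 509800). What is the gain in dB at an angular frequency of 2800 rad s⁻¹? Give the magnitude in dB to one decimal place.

25.7 dB

|(j2800)² + 214(j2800) + 509800| = |-7.3302e+06 + j5.992e+05| = 7.355e+06
|H(j2800)| = 1.422e+08 / 7.355e+06 = 19.335
20 log₁₀(19.335) = 25.73 dB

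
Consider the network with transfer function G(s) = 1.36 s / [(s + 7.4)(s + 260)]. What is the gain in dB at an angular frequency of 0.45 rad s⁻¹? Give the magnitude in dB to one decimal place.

|j0.45| = 0.45
|j0.45 + 7.4| = √(0.45² + 7.4²) = 7.414
|j0.45 + 260| = √(0.45² + 260²) = 260
|G(j0.45)| = 1.36 × 0.45 / (7.414 × 260) = 0.0003175
20 log₁₀(0.0003175) = -69.97 dB

-70.0 dB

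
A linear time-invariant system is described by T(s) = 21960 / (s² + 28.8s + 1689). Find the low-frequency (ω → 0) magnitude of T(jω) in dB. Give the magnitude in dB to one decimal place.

22.3 dB

T(0) = 21960 / 1689 = 13.002
20 log₁₀(13.002) = 22.28 dB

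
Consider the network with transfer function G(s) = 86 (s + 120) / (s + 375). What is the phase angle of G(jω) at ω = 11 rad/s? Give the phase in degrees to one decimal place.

∠(j11 + 120) = arctan(11/120) = 5.24°
∠(j11 + 375) = arctan(11/375) = 1.68°
∠G(j11) = 5.24° − 1.68° = 3.56°

3.6 deg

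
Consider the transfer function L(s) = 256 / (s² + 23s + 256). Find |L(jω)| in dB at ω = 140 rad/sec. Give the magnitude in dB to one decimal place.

-37.7 dB

|(j140)² + 23(j140) + 256| = |-19344 + j3220| = 1.961e+04
|L(j140)| = 256 / 1.961e+04 = 0.013054
20 log₁₀(0.013054) = -37.68 dB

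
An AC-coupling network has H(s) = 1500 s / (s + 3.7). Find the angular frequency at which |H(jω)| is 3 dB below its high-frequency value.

3.7 rad s⁻¹

For a single-pole high-pass, the −3 dB point is at the pole: ω = 3.7 rad s⁻¹.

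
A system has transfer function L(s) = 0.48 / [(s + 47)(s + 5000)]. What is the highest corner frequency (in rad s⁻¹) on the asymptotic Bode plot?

Break frequencies occur at each pole and zero magnitude: 47 rad s⁻¹, 5000 rad s⁻¹.
The highest is 5000 rad s⁻¹.

5000 rad s⁻¹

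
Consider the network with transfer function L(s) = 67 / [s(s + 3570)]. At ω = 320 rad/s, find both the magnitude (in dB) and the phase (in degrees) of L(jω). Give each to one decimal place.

|L| = -84.7 dB, ∠L = -95.1°

|j320 + 3570| = √(320² + 3570²) = 3584
|j320| = 320
|L(j320)| = 67 / (3584 × 320) = 5.8414e-05
20 log₁₀(5.8414e-05) = -84.67 dB
∠(j320 + 3570) = arctan(320/3570) = 5.12°
∠(j320) = 90.00°
∠L(j320) = − (5.12° + 90.00°) = -95.12°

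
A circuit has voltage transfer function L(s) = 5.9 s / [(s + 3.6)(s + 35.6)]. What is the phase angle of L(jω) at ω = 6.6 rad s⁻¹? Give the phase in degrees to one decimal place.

∠(j6.6) = 90.00°
∠(j6.6 + 3.6) = arctan(6.6/3.6) = 61.39°
∠(j6.6 + 35.6) = arctan(6.6/35.6) = 10.50°
∠L(j6.6) = 90.00° − (61.39° + 10.50°) = 18.11°

18.1°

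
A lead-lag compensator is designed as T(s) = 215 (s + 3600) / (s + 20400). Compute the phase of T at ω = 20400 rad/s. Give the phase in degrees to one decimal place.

35.0°

∠(j20400 + 3600) = arctan(20400/3600) = 79.99°
∠(j20400 + 20400) = arctan(20400/20400) = 45.00°
∠T(j20400) = 79.99° − 45.00° = 34.99°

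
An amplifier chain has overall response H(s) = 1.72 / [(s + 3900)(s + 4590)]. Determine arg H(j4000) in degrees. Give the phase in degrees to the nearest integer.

-87°

∠(j4000 + 3900) = arctan(4000/3900) = 45.73°
∠(j4000 + 4590) = arctan(4000/4590) = 41.07°
∠H(j4000) = − (45.73° + 41.07°) = -86.80°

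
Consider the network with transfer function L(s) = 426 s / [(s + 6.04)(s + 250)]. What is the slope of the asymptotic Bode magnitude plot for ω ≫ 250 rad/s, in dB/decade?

-20 dB/decade

With 1 zero and 2 poles, the high-frequency asymptotic slope is 20 × (1 − 2) = -20 dB/decade.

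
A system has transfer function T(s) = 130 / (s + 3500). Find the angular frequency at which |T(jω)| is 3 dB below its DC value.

For a single-pole low-pass, the −3 dB point is at the pole: ω = 3500 rad/s.

3500 rad/s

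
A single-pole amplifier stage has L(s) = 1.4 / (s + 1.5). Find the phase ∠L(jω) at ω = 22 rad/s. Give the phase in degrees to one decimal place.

-86.1°

∠(j22 + 1.5) = arctan(22/1.5) = 86.10°
∠L(j22) = −86.10° = -86.10°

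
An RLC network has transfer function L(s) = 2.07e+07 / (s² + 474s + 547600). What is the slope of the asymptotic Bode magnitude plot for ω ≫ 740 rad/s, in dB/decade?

-40 dB/decade

With 0 zeros and 2 poles, the high-frequency asymptotic slope is 20 × (0 − 2) = -40 dB/decade.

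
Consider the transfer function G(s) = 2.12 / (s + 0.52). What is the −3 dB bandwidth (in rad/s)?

0.52 rad/s

For a single-pole low-pass, the −3 dB point is at the pole: ω = 0.52 rad/s.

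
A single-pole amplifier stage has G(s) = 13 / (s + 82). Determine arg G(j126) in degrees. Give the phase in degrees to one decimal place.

∠(j126 + 82) = arctan(126/82) = 56.94°
∠G(j126) = −56.94° = -56.94°

-56.9 deg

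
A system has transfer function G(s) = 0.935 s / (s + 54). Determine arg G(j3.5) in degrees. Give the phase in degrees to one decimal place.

86.3°

∠(j3.5) = 90.00°
∠(j3.5 + 54) = arctan(3.5/54) = 3.71°
∠G(j3.5) = 90.00° − 3.71° = 86.29°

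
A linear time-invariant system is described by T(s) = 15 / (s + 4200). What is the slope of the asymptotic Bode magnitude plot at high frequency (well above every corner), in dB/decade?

With 0 zeros and 1 pole, the high-frequency asymptotic slope is 20 × (0 − 1) = -20 dB/decade.

-20 dB/decade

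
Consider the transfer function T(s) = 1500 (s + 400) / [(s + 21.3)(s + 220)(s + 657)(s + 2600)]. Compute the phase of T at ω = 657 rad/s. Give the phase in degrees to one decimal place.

-160.1 deg

∠(j657 + 400) = arctan(657/400) = 58.67°
∠(j657 + 21.3) = arctan(657/21.3) = 88.14°
∠(j657 + 220) = arctan(657/220) = 71.49°
∠(j657 + 657) = arctan(657/657) = 45.00°
∠(j657 + 2600) = arctan(657/2600) = 14.18°
∠T(j657) = 58.67° − (88.14° + 71.49° + 45.00° + 14.18°) = -160.15°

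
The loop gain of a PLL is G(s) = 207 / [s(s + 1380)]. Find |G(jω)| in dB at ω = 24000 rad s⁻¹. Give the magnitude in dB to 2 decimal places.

-128.90 dB

|j24000 + 1380| = √(24000² + 1380²) = 2.404e+04
|j24000| = 2.4e+04
|G(j24000)| = 207 / (2.404e+04 × 2.4e+04) = 3.5878e-07
20 log₁₀(3.5878e-07) = -128.903 dB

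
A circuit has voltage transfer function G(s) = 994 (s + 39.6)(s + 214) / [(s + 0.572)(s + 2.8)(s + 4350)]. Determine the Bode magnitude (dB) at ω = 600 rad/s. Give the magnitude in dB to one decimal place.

|j600 + 39.6| = √(600² + 39.6²) = 601.3
|j600 + 214| = √(600² + 214²) = 637
|j600 + 0.572| = √(600² + 0.572²) = 600
|j600 + 2.8| = √(600² + 2.8²) = 600
|j600 + 4350| = √(600² + 4350²) = 4391
|G(j600)| = 994 × 601.3 × 637 / (600 × 600 × 4391) = 0.24085
20 log₁₀(0.24085) = -12.37 dB

-12.4 dB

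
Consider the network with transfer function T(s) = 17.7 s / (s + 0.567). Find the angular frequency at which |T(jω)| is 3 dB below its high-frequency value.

For a single-pole high-pass, the −3 dB point is at the pole: ω = 0.567 rad/s.

0.567 rad/s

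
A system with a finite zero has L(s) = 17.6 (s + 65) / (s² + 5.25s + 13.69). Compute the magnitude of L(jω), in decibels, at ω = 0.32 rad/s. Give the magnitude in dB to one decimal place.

38.4 dB

|j0.32 + 65| = √(0.32² + 65²) = 65
|(j0.32)² + 5.25(j0.32) + 13.69| = |13.588 + j1.68| = 13.69
|L(j0.32)| = 17.6 × 65 / 13.69 = 83.559
20 log₁₀(83.559) = 38.44 dB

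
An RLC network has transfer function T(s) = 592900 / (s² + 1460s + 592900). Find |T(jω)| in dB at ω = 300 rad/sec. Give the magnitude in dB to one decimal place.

|(j300)² + 1460(j300) + 592900| = |5.029e+05 + j4.38e+05| = 6.669e+05
|T(j300)| = 592900 / 6.669e+05 = 0.88904
20 log₁₀(0.88904) = -1.02 dB

-1.0 dB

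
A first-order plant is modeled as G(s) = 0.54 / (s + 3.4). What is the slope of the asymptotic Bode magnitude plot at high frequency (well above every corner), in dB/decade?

-20 dB/decade

With 0 zeros and 1 pole, the high-frequency asymptotic slope is 20 × (0 − 1) = -20 dB/decade.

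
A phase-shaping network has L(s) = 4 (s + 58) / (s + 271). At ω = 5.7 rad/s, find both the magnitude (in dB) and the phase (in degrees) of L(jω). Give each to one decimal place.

|j5.7 + 58| = √(5.7² + 58²) = 58.28
|j5.7 + 271| = √(5.7² + 271²) = 271.1
|L(j5.7)| = 4 × 58.28 / 271.1 = 0.86002
20 log₁₀(0.86002) = -1.31 dB
∠(j5.7 + 58) = arctan(5.7/58) = 5.61°
∠(j5.7 + 271) = arctan(5.7/271) = 1.20°
∠L(j5.7) = 5.61° − 1.20° = 4.41°

|L| = -1.3 dB, ∠L = 4.4°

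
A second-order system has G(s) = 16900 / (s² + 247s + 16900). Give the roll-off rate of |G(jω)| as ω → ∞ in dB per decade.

-40 dB/decade

With 0 zeros and 2 poles, the high-frequency asymptotic slope is 20 × (0 − 2) = -40 dB/decade.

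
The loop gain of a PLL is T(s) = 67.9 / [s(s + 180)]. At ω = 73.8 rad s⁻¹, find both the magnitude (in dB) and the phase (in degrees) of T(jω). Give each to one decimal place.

|T| = -46.5 dB, ∠T = -112.3°

|j73.8 + 180| = √(73.8² + 180²) = 194.5
|j73.8| = 73.8
|T(j73.8)| = 67.9 / (194.5 × 73.8) = 0.0047293
20 log₁₀(0.0047293) = -46.50 dB
∠(j73.8 + 180) = arctan(73.8/180) = 22.29°
∠(j73.8) = 90.00°
∠T(j73.8) = − (22.29° + 90.00°) = -112.29°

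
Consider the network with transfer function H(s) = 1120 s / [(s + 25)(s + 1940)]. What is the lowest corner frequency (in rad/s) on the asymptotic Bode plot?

Break frequencies occur at each pole and zero magnitude: 25 rad/s, 1940 rad/s.
The lowest is 25 rad/s.

25 rad/s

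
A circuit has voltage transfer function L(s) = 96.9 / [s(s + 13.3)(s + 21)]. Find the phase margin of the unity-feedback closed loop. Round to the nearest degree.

Gain crossover: |L(jω)| = 1 at ω ≈ 0.347 rad s⁻¹.
∠L(j0.347) = −90° − arctan(0.347/13.3) − arctan(0.347/21) ≈ -92.44°
PM = 180° + (-92.44°) = 87.56°

88°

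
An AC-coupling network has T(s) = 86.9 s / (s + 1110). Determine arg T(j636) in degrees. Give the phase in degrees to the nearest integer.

∠(j636) = 90.00°
∠(j636 + 1110) = arctan(636/1110) = 29.81°
∠T(j636) = 90.00° − 29.81° = 60.19°

60°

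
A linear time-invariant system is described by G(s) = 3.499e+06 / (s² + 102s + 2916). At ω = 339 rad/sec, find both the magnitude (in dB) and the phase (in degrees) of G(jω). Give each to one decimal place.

|(j339)² + 102(j339) + 2916| = |-1.12e+05 + j34578| = 1.172e+05
|G(j339)| = 3.499e+06 / 1.172e+05 = 29.85
20 log₁₀(29.85) = 29.50 dB
∠[(j339)² + 102(j339) + 2916] = ∠[-1.12e+05 + j34578] = 162.84°
∠G(j339) = −162.84° = -162.84°

|G| = 29.5 dB, ∠G = -162.8°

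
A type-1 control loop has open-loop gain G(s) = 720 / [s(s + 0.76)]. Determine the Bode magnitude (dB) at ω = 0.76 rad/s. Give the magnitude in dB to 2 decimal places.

|j0.76 + 0.76| = √(0.76² + 0.76²) = 1.075
|j0.76| = 0.76
|G(j0.76)| = 720 / (1.075 × 0.76) = 881.44
20 log₁₀(881.44) = 58.904 dB

58.90 dB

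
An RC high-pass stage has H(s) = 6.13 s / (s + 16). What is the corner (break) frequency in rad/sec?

16 rad/sec

The single real pole at s = −16 gives a corner at ω = 16 rad/sec.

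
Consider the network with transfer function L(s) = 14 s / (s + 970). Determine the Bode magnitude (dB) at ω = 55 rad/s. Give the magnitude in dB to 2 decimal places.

-2.02 dB

|j55| = 55
|j55 + 970| = √(55² + 970²) = 971.6
|L(j55)| = 14 × 55 / 971.6 = 0.79254
20 log₁₀(0.79254) = -2.020 dB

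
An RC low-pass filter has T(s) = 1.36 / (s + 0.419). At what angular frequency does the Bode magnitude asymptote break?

0.419 rad/s

The single real pole at s = −0.419 gives a corner at ω = 0.419 rad/s.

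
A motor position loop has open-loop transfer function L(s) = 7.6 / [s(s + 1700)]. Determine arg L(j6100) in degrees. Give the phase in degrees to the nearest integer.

-164 deg

∠(j6100 + 1700) = arctan(6100/1700) = 74.43°
∠(j6100) = 90.00°
∠L(j6100) = − (74.43° + 90.00°) = -164.43°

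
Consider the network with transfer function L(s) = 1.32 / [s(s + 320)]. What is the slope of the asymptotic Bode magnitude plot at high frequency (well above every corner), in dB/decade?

With 0 zeros and 2 poles, the high-frequency asymptotic slope is 20 × (0 − 2) = -40 dB/decade.

-40 dB/decade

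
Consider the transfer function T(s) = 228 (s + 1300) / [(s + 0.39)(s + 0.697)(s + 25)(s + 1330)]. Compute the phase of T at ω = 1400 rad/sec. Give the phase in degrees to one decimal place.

∠(j1400 + 1300) = arctan(1400/1300) = 47.12°
∠(j1400 + 0.39) = arctan(1400/0.39) = 89.98°
∠(j1400 + 0.697) = arctan(1400/0.697) = 89.97°
∠(j1400 + 25) = arctan(1400/25) = 88.98°
∠(j1400 + 1330) = arctan(1400/1330) = 46.47°
∠T(j1400) = 47.12° − (89.98° + 89.97° + 88.98° + 46.47°) = -268.28°

-268.3°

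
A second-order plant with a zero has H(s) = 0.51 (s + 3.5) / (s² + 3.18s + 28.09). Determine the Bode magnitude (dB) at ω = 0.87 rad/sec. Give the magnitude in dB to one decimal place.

-23.5 dB

|j0.87 + 3.5| = √(0.87² + 3.5²) = 3.607
|(j0.87)² + 3.18(j0.87) + 28.09| = |27.333 + j2.7666| = 27.47
|H(j0.87)| = 0.51 × 3.607 / 27.47 = 0.066951
20 log₁₀(0.066951) = -23.48 dB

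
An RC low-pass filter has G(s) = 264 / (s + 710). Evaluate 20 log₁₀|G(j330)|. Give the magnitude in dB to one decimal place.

-9.4 dB

|j330 + 710| = √(330² + 710²) = 782.9
|G(j330)| = 264 / 782.9 = 0.33719
20 log₁₀(0.33719) = -9.44 dB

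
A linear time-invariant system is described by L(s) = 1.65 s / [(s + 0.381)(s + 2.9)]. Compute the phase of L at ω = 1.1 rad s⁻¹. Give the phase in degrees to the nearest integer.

-2°

∠(j1.1) = 90.00°
∠(j1.1 + 0.381) = arctan(1.1/0.381) = 70.90°
∠(j1.1 + 2.9) = arctan(1.1/2.9) = 20.77°
∠L(j1.1) = 90.00° − (70.90° + 20.77°) = -1.67°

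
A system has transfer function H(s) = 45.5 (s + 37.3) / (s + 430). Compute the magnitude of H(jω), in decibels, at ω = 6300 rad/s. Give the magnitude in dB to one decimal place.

33.1 dB

|j6300 + 37.3| = √(6300² + 37.3²) = 6300
|j6300 + 430| = √(6300² + 430²) = 6315
|H(j6300)| = 45.5 × 6300 / 6315 = 45.395
20 log₁₀(45.395) = 33.14 dB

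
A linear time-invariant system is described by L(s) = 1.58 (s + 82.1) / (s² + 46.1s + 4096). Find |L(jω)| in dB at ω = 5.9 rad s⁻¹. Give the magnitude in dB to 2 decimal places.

-29.91 dB

|j5.9 + 82.1| = √(5.9² + 82.1²) = 82.31
|(j5.9)² + 46.1(j5.9) + 4096| = |4061.2 + j271.99| = 4070
|L(j5.9)| = 1.58 × 82.31 / 4070 = 0.031952
20 log₁₀(0.031952) = -29.910 dB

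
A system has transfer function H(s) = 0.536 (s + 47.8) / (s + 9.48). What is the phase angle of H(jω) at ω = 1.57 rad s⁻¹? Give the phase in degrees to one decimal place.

∠(j1.57 + 47.8) = arctan(1.57/47.8) = 1.88°
∠(j1.57 + 9.48) = arctan(1.57/9.48) = 9.40°
∠H(j1.57) = 1.88° − 9.40° = -7.52°

-7.5°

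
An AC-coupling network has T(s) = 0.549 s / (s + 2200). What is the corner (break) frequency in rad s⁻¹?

The single real pole at s = −2200 gives a corner at ω = 2200 rad s⁻¹.

2200 rad s⁻¹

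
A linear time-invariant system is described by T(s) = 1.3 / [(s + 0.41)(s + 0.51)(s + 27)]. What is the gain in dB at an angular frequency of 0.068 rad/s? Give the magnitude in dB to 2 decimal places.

|j0.068 + 0.41| = √(0.068² + 0.41²) = 0.4156
|j0.068 + 0.51| = √(0.068² + 0.51²) = 0.5145
|j0.068 + 27| = √(0.068² + 27²) = 27
|T(j0.068)| = 1.3 / (0.4156 × 0.5145 × 27) = 0.22517
20 log₁₀(0.22517) = -12.950 dB

-12.95 dB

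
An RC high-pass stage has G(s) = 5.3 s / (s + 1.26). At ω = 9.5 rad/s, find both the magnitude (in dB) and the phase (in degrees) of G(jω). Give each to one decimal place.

|G| = 14.4 dB, ∠G = 7.6 deg

|j9.5| = 9.5
|j9.5 + 1.26| = √(9.5² + 1.26²) = 9.583
|G(j9.5)| = 5.3 × 9.5 / 9.583 = 5.254
20 log₁₀(5.254) = 14.41 dB
∠(j9.5) = 90.00°
∠(j9.5 + 1.26) = arctan(9.5/1.26) = 82.44°
∠G(j9.5) = 90.00° − 82.44° = 7.56°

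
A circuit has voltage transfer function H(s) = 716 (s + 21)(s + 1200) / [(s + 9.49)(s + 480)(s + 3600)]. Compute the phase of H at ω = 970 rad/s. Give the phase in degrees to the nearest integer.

-40°

∠(j970 + 21) = arctan(970/21) = 88.76°
∠(j970 + 1200) = arctan(970/1200) = 38.95°
∠(j970 + 9.49) = arctan(970/9.49) = 89.44°
∠(j970 + 480) = arctan(970/480) = 63.67°
∠(j970 + 3600) = arctan(970/3600) = 15.08°
∠H(j970) = 88.76° + 38.95° − (89.44° + 63.67° + 15.08°) = -40.48°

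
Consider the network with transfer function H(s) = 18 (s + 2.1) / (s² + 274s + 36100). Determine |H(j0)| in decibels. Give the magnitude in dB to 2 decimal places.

H(0) = 18 × 2.1 / 36100 = 0.0010471
20 log₁₀(0.0010471) = -59.600 dB

-59.60 dB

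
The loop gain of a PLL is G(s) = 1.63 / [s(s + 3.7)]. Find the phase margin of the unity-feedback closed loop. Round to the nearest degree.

83 deg

Gain crossover: |G(jω)| = 1 at ω ≈ 0.437 rad/s.
∠G(j0.437) = −90° − arctan(0.437/3.7) ≈ -96.74°
PM = 180° + (-96.74°) = 83.26°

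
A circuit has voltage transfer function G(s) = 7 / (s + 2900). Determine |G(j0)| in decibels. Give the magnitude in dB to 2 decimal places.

-52.35 dB

G(0) = 7 / 2900 = 0.0024138
20 log₁₀(0.0024138) = -52.346 dB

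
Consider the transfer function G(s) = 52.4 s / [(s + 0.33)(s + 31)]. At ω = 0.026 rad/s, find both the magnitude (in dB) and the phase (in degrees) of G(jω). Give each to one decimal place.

|G| = -17.5 dB, ∠G = 85.4°

|j0.026| = 0.026
|j0.026 + 0.33| = √(0.026² + 0.33²) = 0.331
|j0.026 + 31| = √(0.026² + 31²) = 31
|G(j0.026)| = 52.4 × 0.026 / (0.331 × 31) = 0.13277
20 log₁₀(0.13277) = -17.54 dB
∠(j0.026) = 90.00°
∠(j0.026 + 0.33) = arctan(0.026/0.33) = 4.50°
∠(j0.026 + 31) = arctan(0.026/31) = 0.05°
∠G(j0.026) = 90.00° − (4.50° + 0.05°) = 85.45°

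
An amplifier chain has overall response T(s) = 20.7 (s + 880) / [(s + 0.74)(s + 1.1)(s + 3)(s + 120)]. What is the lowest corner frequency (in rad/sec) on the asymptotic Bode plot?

0.74 rad/sec

Break frequencies occur at each pole and zero magnitude: 0.74 rad/sec, 1.1 rad/sec, 3 rad/sec, 120 rad/sec, 880 rad/sec.
The lowest is 0.74 rad/sec.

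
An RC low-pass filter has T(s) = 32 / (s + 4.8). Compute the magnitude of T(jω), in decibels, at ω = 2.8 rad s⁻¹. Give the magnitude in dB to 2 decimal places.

|j2.8 + 4.8| = √(2.8² + 4.8²) = 5.557
|T(j2.8)| = 32 / 5.557 = 5.7585
20 log₁₀(5.7585) = 15.206 dB

15.21 dB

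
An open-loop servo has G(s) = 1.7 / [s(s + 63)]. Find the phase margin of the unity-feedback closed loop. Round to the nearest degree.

90°

Gain crossover: |G(jω)| = 1 at ω ≈ 0.027 rad s⁻¹.
∠G(j0.027) = −90° − arctan(0.027/63) ≈ -90.02°
PM = 180° + (-90.02°) = 89.98°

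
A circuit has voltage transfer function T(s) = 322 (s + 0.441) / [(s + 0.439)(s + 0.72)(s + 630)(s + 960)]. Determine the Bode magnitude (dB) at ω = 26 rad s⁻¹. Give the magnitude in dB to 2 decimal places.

-93.79 dB

|j26 + 0.441| = √(26² + 0.441²) = 26
|j26 + 0.439| = √(26² + 0.439²) = 26
|j26 + 0.72| = √(26² + 0.72²) = 26.01
|j26 + 630| = √(26² + 630²) = 630.5
|j26 + 960| = √(26² + 960²) = 960.4
|T(j26)| = 322 × 26 / (26 × 26.01 × 630.5 × 960.4) = 2.0444e-05
20 log₁₀(2.0444e-05) = -93.788 dB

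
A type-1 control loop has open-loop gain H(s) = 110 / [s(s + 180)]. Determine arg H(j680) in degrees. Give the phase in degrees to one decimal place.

∠(j680 + 180) = arctan(680/180) = 75.17°
∠(j680) = 90.00°
∠H(j680) = − (75.17° + 90.00°) = -165.17°

-165.2 deg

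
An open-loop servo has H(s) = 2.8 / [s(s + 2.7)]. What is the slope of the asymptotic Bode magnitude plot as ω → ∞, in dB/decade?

-40 dB/decade

With 0 zeros and 2 poles, the high-frequency asymptotic slope is 20 × (0 − 2) = -40 dB/decade.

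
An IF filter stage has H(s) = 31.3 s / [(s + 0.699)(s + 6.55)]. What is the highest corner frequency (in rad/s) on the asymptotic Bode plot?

6.55 rad/s

Break frequencies occur at each pole and zero magnitude: 0.699 rad/s, 6.55 rad/s.
The highest is 6.55 rad/s.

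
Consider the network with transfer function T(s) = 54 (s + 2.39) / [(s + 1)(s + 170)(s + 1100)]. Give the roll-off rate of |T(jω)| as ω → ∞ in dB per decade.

With 1 zero and 3 poles, the high-frequency asymptotic slope is 20 × (1 − 3) = -40 dB/decade.

-40 dB/decade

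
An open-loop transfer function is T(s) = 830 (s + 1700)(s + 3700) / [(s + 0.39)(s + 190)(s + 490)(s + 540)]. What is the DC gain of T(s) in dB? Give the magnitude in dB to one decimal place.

T(0) = 830 × 1700 × 3700 / (0.39 × 190 × 490 × 540) = 266.27
20 log₁₀(266.27) = 48.51 dB

48.5 dB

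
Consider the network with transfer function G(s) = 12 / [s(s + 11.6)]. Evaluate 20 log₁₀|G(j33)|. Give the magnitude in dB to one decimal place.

-39.7 dB

|j33 + 11.6| = √(33² + 11.6²) = 34.98
|j33| = 33
|G(j33)| = 12 / (34.98 × 33) = 0.010396
20 log₁₀(0.010396) = -39.66 dB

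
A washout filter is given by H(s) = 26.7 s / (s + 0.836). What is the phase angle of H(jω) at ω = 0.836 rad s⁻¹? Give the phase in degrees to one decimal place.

45.0°

∠(j0.836) = 90.00°
∠(j0.836 + 0.836) = arctan(0.836/0.836) = 45.00°
∠H(j0.836) = 90.00° − 45.00° = 45.00°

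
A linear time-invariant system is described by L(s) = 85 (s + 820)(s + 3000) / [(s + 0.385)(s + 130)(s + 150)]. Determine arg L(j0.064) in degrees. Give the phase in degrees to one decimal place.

∠(j0.064 + 820) = arctan(0.064/820) = 0.00°
∠(j0.064 + 3000) = arctan(0.064/3000) = 0.00°
∠(j0.064 + 0.385) = arctan(0.064/0.385) = 9.44°
∠(j0.064 + 130) = arctan(0.064/130) = 0.03°
∠(j0.064 + 150) = arctan(0.064/150) = 0.02°
∠L(j0.064) = 0.00° + 0.00° − (9.44° + 0.03° + 0.02°) = -9.49°

-9.5°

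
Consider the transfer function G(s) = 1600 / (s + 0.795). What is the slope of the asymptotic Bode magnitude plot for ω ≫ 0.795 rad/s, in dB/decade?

-20 dB/decade

With 0 zeros and 1 pole, the high-frequency asymptotic slope is 20 × (0 − 1) = -20 dB/decade.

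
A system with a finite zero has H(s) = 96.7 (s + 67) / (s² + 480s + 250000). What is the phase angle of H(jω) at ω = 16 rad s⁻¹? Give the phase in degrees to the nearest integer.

∠(j16 + 67) = arctan(16/67) = 13.43°
∠[(j16)² + 480(j16) + 250000] = ∠[2.4974e+05 + j7680] = 1.76°
∠H(j16) = 13.43° − 1.76° = 11.67°

12°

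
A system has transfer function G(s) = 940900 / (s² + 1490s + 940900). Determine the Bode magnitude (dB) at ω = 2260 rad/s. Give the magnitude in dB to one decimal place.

-15.1 dB

|(j2260)² + 1490(j2260) + 940900| = |-4.1667e+06 + j3.3674e+06| = 5.357e+06
|G(j2260)| = 940900 / 5.357e+06 = 0.17563
20 log₁₀(0.17563) = -15.11 dB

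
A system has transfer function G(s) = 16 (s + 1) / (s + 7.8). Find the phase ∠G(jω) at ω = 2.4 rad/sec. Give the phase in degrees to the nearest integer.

50 deg

∠(j2.4 + 1) = arctan(2.4/1) = 67.38°
∠(j2.4 + 7.8) = arctan(2.4/7.8) = 17.10°
∠G(j2.4) = 67.38° − 17.10° = 50.28°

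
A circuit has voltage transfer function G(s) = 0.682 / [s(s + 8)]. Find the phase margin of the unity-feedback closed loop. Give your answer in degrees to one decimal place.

89.4°

Gain crossover: |G(jω)| = 1 at ω ≈ 0.0852 rad s⁻¹.
∠G(j0.0852) = −90° − arctan(0.0852/8) ≈ -90.61°
PM = 180° + (-90.61°) = 89.39°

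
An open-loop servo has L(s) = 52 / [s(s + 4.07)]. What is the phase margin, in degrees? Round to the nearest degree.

31°

Gain crossover: |L(jω)| = 1 at ω ≈ 6.66 rad/s.
∠L(j6.66) = −90° − arctan(6.66/4.07) ≈ -148.58°
PM = 180° + (-148.58°) = 31.42°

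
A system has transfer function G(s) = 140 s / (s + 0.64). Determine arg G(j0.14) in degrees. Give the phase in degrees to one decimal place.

77.7°

∠(j0.14) = 90.00°
∠(j0.14 + 0.64) = arctan(0.14/0.64) = 12.34°
∠G(j0.14) = 90.00° − 12.34° = 77.66°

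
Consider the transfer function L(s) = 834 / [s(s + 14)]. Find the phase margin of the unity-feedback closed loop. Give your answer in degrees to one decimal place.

Gain crossover: |L(jω)| = 1 at ω ≈ 27.2 rad/s.
∠L(j27.2) = −90° − arctan(27.2/14) ≈ -152.79°
PM = 180° + (-152.79°) = 27.21°

27.2°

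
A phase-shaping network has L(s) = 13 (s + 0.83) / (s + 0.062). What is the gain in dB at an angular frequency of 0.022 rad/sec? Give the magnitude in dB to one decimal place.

|j0.022 + 0.83| = √(0.022² + 0.83²) = 0.8303
|j0.022 + 0.062| = √(0.022² + 0.062²) = 0.06579
|L(j0.022)| = 13 × 0.8303 / 0.06579 = 164.07
20 log₁₀(164.07) = 44.30 dB

44.3 dB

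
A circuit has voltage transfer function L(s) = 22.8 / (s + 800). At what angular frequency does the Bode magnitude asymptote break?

The single real pole at s = −800 gives a corner at ω = 800 rad/s.

800 rad/s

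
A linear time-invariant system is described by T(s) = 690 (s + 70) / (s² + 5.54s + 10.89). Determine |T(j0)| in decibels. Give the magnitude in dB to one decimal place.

T(0) = 690 × 70 / 10.89 = 4435.3
20 log₁₀(4435.3) = 72.94 dB

72.9 dB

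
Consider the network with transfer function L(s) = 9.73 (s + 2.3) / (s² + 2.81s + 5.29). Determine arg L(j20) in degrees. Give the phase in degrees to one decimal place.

∠(j20 + 2.3) = arctan(20/2.3) = 83.44°
∠[(j20)² + 2.81(j20) + 5.29] = ∠[-394.71 + j56.2] = 171.90°
∠L(j20) = 83.44° − 171.90° = -88.46°

-88.5°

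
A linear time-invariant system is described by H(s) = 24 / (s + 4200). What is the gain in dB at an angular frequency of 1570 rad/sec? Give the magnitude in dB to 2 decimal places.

-45.43 dB

|j1570 + 4200| = √(1570² + 4200²) = 4484
|H(j1570)| = 24 / 4484 = 0.0053525
20 log₁₀(0.0053525) = -45.429 dB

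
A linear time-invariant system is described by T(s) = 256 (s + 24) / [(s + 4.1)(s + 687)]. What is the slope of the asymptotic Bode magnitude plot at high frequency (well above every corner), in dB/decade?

-20 dB/decade

With 1 zero and 2 poles, the high-frequency asymptotic slope is 20 × (1 − 2) = -20 dB/decade.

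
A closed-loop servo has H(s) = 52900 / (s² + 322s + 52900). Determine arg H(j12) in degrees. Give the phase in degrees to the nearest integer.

∠[(j12)² + 322(j12) + 52900] = ∠[52756 + j3864] = 4.19°
∠H(j12) = −4.19° = -4.19°

-4 deg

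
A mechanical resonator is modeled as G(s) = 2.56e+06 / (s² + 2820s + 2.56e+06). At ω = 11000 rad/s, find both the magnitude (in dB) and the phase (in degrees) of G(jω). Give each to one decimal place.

|G| = -33.6 dB, ∠G = -165.3°

|(j11000)² + 2820(j11000) + 2.56e+06| = |-1.1844e+08 + j3.102e+07| = 1.224e+08
|G(j11000)| = 2.56e+06 / 1.224e+08 = 0.020909
20 log₁₀(0.020909) = -33.59 dB
∠[(j11000)² + 2820(j11000) + 2.56e+06] = ∠[-1.1844e+08 + j3.102e+07] = 165.32°
∠G(j11000) = −165.32° = -165.32°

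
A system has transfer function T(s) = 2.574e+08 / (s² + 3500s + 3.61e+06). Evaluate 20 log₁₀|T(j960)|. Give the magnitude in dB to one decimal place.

35.5 dB

|(j960)² + 3500(j960) + 3.61e+06| = |2.6884e+06 + j3.36e+06| = 4.303e+06
|T(j960)| = 2.574e+08 / 4.303e+06 = 59.817
20 log₁₀(59.817) = 35.54 dB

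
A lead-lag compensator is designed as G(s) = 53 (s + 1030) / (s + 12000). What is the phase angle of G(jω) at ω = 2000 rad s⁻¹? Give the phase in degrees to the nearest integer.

∠(j2000 + 1030) = arctan(2000/1030) = 62.75°
∠(j2000 + 12000) = arctan(2000/12000) = 9.46°
∠G(j2000) = 62.75° − 9.46° = 53.29°

53 deg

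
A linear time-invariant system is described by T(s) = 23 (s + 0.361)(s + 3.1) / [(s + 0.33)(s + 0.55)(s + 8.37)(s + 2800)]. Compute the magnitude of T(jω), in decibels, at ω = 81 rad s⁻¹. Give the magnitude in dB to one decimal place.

|j81 + 0.361| = √(81² + 0.361²) = 81
|j81 + 3.1| = √(81² + 3.1²) = 81.06
|j81 + 0.33| = √(81² + 0.33²) = 81
|j81 + 0.55| = √(81² + 0.55²) = 81
|j81 + 8.37| = √(81² + 8.37²) = 81.43
|j81 + 2800| = √(81² + 2800²) = 2801
|T(j81)| = 23 × 81 × 81.06 / (81 × 81 × 81.43 × 2801) = 0.0001009
20 log₁₀(0.0001009) = -79.92 dB

-79.9 dB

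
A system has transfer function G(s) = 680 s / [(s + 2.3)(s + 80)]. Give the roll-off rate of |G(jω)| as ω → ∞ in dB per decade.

With 1 zero and 2 poles, the high-frequency asymptotic slope is 20 × (1 − 2) = -20 dB/decade.

-20 dB/decade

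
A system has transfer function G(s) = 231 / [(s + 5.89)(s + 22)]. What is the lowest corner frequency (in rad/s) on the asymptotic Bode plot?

Break frequencies occur at each pole and zero magnitude: 5.89 rad/s, 22 rad/s.
The lowest is 5.89 rad/s.

5.89 rad/s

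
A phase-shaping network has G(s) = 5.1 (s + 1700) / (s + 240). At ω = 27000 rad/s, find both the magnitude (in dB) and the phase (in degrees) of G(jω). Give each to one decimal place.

|G| = 14.2 dB, ∠G = -3.1°

|j27000 + 1700| = √(27000² + 1700²) = 2.705e+04
|j27000 + 240| = √(27000² + 240²) = 2.7e+04
|G(j27000)| = 5.1 × 2.705e+04 / 2.7e+04 = 5.1099
20 log₁₀(5.1099) = 14.17 dB
∠(j27000 + 1700) = arctan(27000/1700) = 86.40°
∠(j27000 + 240) = arctan(27000/240) = 89.49°
∠G(j27000) = 86.40° − 89.49° = -3.09°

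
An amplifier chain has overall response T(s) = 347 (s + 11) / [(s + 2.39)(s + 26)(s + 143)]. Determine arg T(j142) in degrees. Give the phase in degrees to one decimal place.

∠(j142 + 11) = arctan(142/11) = 85.57°
∠(j142 + 2.39) = arctan(142/2.39) = 89.04°
∠(j142 + 26) = arctan(142/26) = 79.62°
∠(j142 + 143) = arctan(142/143) = 44.80°
∠T(j142) = 85.57° − (89.04° + 79.62° + 44.80°) = -127.89°

-127.9 deg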